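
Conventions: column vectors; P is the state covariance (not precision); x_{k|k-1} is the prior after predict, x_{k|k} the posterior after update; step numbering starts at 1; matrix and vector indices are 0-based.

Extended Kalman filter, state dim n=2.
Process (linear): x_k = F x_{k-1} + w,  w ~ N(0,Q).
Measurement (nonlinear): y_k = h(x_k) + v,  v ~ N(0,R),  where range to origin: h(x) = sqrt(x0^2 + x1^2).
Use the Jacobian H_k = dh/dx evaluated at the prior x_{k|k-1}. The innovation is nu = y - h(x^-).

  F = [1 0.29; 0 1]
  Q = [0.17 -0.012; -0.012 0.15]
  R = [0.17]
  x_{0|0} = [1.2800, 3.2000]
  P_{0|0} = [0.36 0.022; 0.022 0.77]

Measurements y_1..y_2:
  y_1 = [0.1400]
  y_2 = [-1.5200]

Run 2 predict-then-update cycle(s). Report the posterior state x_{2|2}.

step 1: x^-=[2.2080, 3.2000]  P^-=[0.6075 0.2333; 0.2333 0.9200]  H_jac=[0.5679 0.8231]  S=[1.2073]  K=[0.4448; 0.7369]  nu=[-3.7478]  x^+=[0.5409, 0.4381]  P^+=[0.3686 -0.1625; -0.1625 0.2643]
step 2: x^-=[0.6679, 0.4381]  P^-=[0.4666 -0.0978; -0.0978 0.4143]  H_jac=[0.8362 0.5484]  S=[0.5312]  K=[0.6336; 0.2738]  nu=[-2.3187]  x^+=[-0.8012, -0.1968]  P^+=[0.2534 -0.1900; -0.1900 0.3745]

x_post = [-0.8012, -0.1968]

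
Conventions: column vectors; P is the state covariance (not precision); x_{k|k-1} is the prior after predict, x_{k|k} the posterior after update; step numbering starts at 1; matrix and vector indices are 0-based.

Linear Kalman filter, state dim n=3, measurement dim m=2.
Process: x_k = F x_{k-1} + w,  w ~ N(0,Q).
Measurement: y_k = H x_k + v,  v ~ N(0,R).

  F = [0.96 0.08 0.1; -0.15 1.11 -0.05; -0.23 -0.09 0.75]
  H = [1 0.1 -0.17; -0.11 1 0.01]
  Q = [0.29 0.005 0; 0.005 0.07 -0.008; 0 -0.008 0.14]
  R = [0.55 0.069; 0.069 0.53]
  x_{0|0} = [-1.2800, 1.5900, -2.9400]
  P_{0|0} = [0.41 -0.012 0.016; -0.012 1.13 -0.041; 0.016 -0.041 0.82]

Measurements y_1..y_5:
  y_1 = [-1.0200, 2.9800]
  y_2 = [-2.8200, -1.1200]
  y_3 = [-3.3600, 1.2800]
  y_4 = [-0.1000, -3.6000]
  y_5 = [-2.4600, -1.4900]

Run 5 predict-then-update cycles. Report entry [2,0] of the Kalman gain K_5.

step 1: x^-=[-1.3956, 2.1039, -2.0537]  P^-=[0.6839 0.0242 -0.0268; 0.0242 1.4823 -0.1705; -0.0268 -0.1705 0.6316]  S=[1.2867 0.1929; 0.1929 2.0120]  K=[0.5486 -0.0781; 0.0471 0.7301; -0.1071 -0.0699]  nu=[-0.1839, 0.7431]  x^+=[-1.5545, 2.6378, -2.0859]  P^+=[0.3008 0.0291 0.0436; 0.0291 0.3938 -0.0457; 0.0436 -0.0457 0.6041]
step 2: x^-=[-1.4899, 3.2654, -1.4443]  P^-=[0.5879 0.0167 0.0010; 0.0167 0.5596 -0.1093; 0.0010 -0.1093 0.4913]  S=[1.1644 0.0944; 0.0944 1.0909]  K=[0.5134 -0.0884; 0.0372 0.5070; -0.0730 -0.0895]  nu=[-1.9021, -4.5348]  x^+=[-2.0654, 0.8953, -0.8998]  P^+=[0.2811 0.0191 0.0397; 0.0191 0.2739 -0.0528; 0.0397 -0.0528 0.4751]
step 3: x^-=[-2.0011, 1.3485, -0.2804]  P^-=[0.5653 -0.0016 -0.0054; -0.0016 0.4151 -0.0963; -0.0054 -0.0963 0.4186]  S=[1.1363 0.0622; 0.0622 0.9504]  K=[0.5036 -0.1001; 0.0258 0.4343; -0.0708 -0.0917]  nu=[-1.5414, -0.2858]  x^+=[-2.7488, 1.1846, -0.1450]  P^+=[0.2738 0.0115 0.0288; 0.0115 0.2337 -0.0544; 0.0288 -0.0544 0.4041]
step 4: x^-=[-2.5585, 1.7345, 0.4169]  P^-=[0.5543 -0.0112 -0.0157; -0.0112 0.3678 -0.0883; -0.0157 -0.0883 0.3815]  S=[1.1251 0.0476; 0.0476 0.9053]  K=[0.4985 -0.1061; 0.0189 0.4057; -0.0758 -0.0874]  nu=[2.3560, -5.6201]  x^+=[-0.7879, -0.5008, 0.7295]  P^+=[0.2695 0.0076 0.0201; 0.0076 0.2177 -0.0530; 0.0201 -0.0530 0.3675]
step 5: x^-=[-0.7235, -0.4742, 0.7734]  P^-=[0.5476 -0.0152 -0.0230; -0.0152 0.3488 -0.0825; -0.0230 -0.0825 0.3633]  S=[1.1192 0.0412; 0.0412 0.8872]  K=[0.4954 -0.1083; 0.0156 0.3934; -0.0801 -0.0823]  nu=[-1.5576, -1.1032]  x^+=[-1.3757, -0.9324, 0.9889]  P^+=[0.2669 0.0060 0.0148; 0.0060 0.2107 -0.0510; 0.0148 -0.0510 0.3496]

K[2,0] = -0.0801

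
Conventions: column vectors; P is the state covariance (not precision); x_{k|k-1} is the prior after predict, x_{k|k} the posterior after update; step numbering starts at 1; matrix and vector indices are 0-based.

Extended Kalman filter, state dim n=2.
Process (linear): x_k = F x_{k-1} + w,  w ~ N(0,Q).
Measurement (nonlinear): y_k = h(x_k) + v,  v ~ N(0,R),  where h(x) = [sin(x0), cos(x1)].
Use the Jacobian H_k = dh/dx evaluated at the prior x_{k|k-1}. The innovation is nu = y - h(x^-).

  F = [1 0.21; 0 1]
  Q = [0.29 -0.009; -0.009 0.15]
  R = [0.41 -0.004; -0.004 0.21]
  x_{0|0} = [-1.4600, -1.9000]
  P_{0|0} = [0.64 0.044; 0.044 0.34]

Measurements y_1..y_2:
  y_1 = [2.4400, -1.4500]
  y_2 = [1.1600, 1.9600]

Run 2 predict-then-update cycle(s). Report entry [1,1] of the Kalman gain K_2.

step 1: x^-=[-1.8590, -1.9000]  P^-=[0.9635 0.1064; 0.1064 0.4900]  H_jac=[-0.2842 0.0000; 0.0000 0.9463]  S=[0.4878 -0.0326; -0.0326 0.6488]  K=[-0.5528 0.1274; -0.0143 0.7140]  nu=[3.3988, -1.1267]  x^+=[-3.8815, -2.7529]  P^+=[0.7993 0.0306; 0.0306 0.1585]
step 2: x^-=[-4.4596, -2.7529]  P^-=[1.1091 0.0549; 0.0549 0.3085]  H_jac=[-0.2501 0.0000; 0.0000 0.3790]  S=[0.4794 -0.0092; -0.0092 0.2543]  K=[-0.5775 0.0609; -0.0198 0.4590]  nu=[0.1918, 2.8854]  x^+=[-4.3946, -1.4322]  P^+=[0.9476 0.0398; 0.0398 0.2546]

K[1,1] = 0.4590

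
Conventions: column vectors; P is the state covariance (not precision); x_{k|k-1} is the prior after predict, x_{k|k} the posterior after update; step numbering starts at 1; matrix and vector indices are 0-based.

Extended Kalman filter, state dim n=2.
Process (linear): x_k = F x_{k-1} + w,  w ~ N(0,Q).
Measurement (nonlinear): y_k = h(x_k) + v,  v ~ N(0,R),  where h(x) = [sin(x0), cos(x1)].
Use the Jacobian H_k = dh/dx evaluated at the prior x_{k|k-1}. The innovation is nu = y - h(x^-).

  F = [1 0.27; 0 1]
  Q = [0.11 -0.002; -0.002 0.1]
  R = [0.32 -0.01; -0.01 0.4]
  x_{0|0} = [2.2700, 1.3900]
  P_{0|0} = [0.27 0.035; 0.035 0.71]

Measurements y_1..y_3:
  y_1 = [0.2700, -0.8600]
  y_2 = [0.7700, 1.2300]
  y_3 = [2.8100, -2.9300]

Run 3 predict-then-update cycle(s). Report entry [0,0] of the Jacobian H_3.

H_jac[0,0] = -0.9980

step 1: x^-=[2.6453, 1.3900]  P^-=[0.4507 0.2247; 0.2247 0.8100]  H_jac=[-0.8794 0.0000; 0.0000 -0.9837]  S=[0.6685 0.1844; 0.1844 1.1838]  K=[-0.5656 -0.0986; -0.1149 -0.6552]  nu=[-0.2062, -1.0398]  x^+=[2.8645, 2.0950]  P^+=[0.2047 0.0344; 0.0344 0.2652]
step 2: x^-=[3.4301, 2.0950]  P^-=[0.3526 0.1040; 0.1040 0.3652]  H_jac=[-0.9587 0.0000; 0.0000 -0.8657]  S=[0.6441 0.0763; 0.0763 0.6738]  K=[-0.5159 -0.0752; -0.1005 -0.4579]  nu=[1.0545, 1.7305]  x^+=[2.7559, 1.1965]  P^+=[0.1714 0.0288; 0.0288 0.2104]
step 3: x^-=[3.0790, 1.1965]  P^-=[0.3123 0.0836; 0.0836 0.3104]  H_jac=[-0.9980 0.0000; 0.0000 -0.9308]  S=[0.6311 0.0676; 0.0676 0.6689]  K=[-0.4867 -0.0671; -0.0868 -0.4232]  nu=[2.7474, -3.2956]  x^+=[1.9629, 2.3525]  P^+=[0.1554 0.0236; 0.0236 0.1809]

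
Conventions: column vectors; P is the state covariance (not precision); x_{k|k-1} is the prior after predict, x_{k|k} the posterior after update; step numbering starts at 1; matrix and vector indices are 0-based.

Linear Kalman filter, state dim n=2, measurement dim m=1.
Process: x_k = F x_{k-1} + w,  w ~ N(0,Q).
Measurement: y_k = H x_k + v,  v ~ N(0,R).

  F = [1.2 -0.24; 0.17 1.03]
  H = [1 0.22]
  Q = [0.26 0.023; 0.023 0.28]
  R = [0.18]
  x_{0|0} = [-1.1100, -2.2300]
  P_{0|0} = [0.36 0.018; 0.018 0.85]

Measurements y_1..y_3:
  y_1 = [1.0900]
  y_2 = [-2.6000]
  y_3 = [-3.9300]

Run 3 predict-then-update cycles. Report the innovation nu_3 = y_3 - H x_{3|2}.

step 1: x^-=[-0.7968, -2.4856]  P^-=[0.8170 -0.0922; -0.0922 1.1985]  S=[1.0144]  K=[0.7854; 0.1691]  nu=[2.4336]  x^+=[1.1145, -2.0742]  P^+=[0.1913 -0.2269; -0.2269 1.1695]
step 2: x^-=[1.8352, -1.9469]  P^-=[0.7335 -0.4982; -0.4982 1.4468]  S=[0.7643]  K=[0.8163; -0.2354]  nu=[-4.0069]  x^+=[-1.4355, -1.0037]  P^+=[0.2242 -0.3513; -0.3513 1.4044]
step 3: x^-=[-1.4817, -1.2778]  P^-=[0.8662 -0.6984; -0.6984 1.6534]  S=[0.8189]  K=[0.8701; -0.4086]  nu=[-2.1672]  x^+=[-3.3673, -0.3923]  P^+=[0.2462 -0.4072; -0.4072 1.5167]

innov = [-2.1672]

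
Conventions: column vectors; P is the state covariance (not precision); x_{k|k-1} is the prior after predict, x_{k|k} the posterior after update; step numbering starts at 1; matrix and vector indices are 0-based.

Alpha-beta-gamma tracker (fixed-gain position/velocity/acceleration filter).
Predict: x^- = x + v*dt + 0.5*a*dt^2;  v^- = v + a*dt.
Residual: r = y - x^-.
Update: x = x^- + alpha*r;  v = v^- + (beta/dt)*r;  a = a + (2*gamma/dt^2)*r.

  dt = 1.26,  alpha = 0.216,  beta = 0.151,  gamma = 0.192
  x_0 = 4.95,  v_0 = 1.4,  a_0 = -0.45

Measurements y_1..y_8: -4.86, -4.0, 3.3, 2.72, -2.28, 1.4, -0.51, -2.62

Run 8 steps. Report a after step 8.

a_post = -5.4872

step 1: x_pred=6.3568  r=-11.2168  x^+=3.9340  v^+=-0.5112  a^+=-3.1631
step 2: x_pred=0.7790  r=-4.7790  x^+=-0.2533  v^+=-5.0694  a^+=-4.3190
step 3: x_pred=-10.0691  r=13.3691  x^+=-7.1814  v^+=-8.9091  a^+=-1.0853
step 4: x_pred=-19.2684  r=21.9884  x^+=-14.5189  v^+=-7.6415  a^+=4.2331
step 5: x_pred=-20.7870  r=18.5070  x^+=-16.7895  v^+=-0.0899  a^+=8.7095
step 6: x_pred=-9.9891  r=11.3891  x^+=-7.5291  v^+=12.2490  a^+=11.4642
step 7: x_pred=17.0049  r=-17.5149  x^+=13.2217  v^+=24.5949  a^+=7.2278
step 8: x_pred=49.9487  r=-52.5687  x^+=38.5939  v^+=27.4020  a^+=-5.4872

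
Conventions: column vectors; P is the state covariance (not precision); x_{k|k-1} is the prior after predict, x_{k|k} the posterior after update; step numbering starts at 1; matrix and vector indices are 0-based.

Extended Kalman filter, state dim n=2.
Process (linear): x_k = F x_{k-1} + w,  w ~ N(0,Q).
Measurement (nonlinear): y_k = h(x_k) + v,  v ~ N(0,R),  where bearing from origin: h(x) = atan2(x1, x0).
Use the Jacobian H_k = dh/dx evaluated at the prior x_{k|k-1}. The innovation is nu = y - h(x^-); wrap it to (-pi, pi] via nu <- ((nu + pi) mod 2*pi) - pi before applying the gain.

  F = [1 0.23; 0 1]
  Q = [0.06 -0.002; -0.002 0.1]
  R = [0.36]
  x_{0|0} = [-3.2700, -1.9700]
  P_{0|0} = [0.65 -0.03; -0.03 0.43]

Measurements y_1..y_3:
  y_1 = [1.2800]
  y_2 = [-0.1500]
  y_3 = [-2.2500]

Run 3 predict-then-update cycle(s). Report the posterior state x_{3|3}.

step 1: x^-=[-3.7231, -1.9700]  P^-=[0.7189 0.0669; 0.0669 0.5300]  H_jac=[0.1110 -0.2098]  S=[0.3891]  K=[0.1691; -0.2668]  nu=[-2.3483]  x^+=[-4.1202, -1.3436]  P^+=[0.7078 0.0844; 0.0844 0.5023]
step 2: x^-=[-4.4292, -1.3436]  P^-=[0.8332 0.1980; 0.1980 0.6023]  H_jac=[0.0627 -0.2067]  S=[0.3839]  K=[0.0295; -0.2920]  nu=[2.6971]  x^+=[-4.3496, -2.1313]  P^+=[0.8329 0.2013; 0.2013 0.5696]
step 3: x^-=[-4.8398, -2.1313]  P^-=[1.0156 0.3303; 0.3303 0.6696]  H_jac=[0.0762 -0.1731]  S=[0.3772]  K=[0.0537; -0.2404]  nu=[0.4768]  x^+=[-4.8142, -2.2459]  P^+=[1.0145 0.3352; 0.3352 0.6478]

x_post = [-4.8142, -2.2459]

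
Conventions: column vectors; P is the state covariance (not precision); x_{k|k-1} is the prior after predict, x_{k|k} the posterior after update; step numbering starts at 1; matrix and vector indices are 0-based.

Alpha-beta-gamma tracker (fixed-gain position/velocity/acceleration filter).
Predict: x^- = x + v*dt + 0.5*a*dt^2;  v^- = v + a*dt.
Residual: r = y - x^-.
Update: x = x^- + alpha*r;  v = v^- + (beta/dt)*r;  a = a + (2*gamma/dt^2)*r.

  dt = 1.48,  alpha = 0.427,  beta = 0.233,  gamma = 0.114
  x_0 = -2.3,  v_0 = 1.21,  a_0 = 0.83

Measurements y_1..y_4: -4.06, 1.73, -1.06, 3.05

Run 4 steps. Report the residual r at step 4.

resid = -2.0840

step 1: x_pred=0.3998  r=-4.4598  x^+=-1.5045  v^+=1.7363  a^+=0.3658
step 2: x_pred=1.4658  r=0.2642  x^+=1.5786  v^+=2.3192  a^+=0.3933
step 3: x_pred=5.4418  r=-6.5018  x^+=2.6655  v^+=1.8777  a^+=-0.2835
step 4: x_pred=5.1340  r=-2.0840  x^+=4.2441  v^+=1.1300  a^+=-0.5004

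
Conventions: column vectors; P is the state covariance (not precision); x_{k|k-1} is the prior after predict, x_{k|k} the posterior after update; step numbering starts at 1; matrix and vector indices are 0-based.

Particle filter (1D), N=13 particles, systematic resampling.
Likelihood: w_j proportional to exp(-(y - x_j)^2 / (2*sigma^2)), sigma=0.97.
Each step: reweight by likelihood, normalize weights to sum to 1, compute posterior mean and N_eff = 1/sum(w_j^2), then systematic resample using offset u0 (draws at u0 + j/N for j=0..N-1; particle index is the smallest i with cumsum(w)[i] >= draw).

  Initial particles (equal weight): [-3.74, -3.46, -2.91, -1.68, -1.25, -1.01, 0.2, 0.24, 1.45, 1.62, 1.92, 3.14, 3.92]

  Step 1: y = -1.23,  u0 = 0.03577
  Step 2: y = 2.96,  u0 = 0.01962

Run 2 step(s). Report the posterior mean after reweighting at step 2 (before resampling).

post_mean = 0.1805

step 1: w=[0.0090, 0.0183, 0.0573, 0.2304, 0.2566, 0.2501, 0.0866, 0.0814, 0.0056, 0.0034, 0.0013, 0.0000, 0.0000]  mean=-1.1709  Neff=5.0168  idx=[2, 3, 3, 3, 4, 4, 4, 5, 5, 5, 5, 6, 7]
step 2: w=[0.0000, 0.0003, 0.0003, 0.0003, 0.0021, 0.0021, 0.0021, 0.0060, 0.0060, 0.0060, 0.0060, 0.4562, 0.5125]  mean=0.1805  Neff=2.1234  idx=[9, 11, 11, 11, 11, 11, 11, 12, 12, 12, 12, 12, 12]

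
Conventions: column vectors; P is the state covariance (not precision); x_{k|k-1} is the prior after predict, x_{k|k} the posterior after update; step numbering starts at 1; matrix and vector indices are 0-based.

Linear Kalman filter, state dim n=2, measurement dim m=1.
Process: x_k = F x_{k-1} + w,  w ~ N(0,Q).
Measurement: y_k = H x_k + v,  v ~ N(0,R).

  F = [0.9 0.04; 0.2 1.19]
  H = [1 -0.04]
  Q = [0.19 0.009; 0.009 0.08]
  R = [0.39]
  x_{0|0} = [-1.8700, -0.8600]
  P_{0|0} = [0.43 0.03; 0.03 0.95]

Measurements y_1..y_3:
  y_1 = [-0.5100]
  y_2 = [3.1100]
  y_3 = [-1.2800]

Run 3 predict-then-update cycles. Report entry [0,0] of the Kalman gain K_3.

K[0,0] = 0.4806

step 1: x^-=[-1.7174, -1.3974]  P^-=[0.5420 0.1640; 0.1640 1.4568]  S=[0.9212]  K=[0.5812; 0.1148]  nu=[1.1515]  x^+=[-1.0481, -1.2652]  P^+=[0.2308 0.1025; 0.1025 1.4446]
step 2: x^-=[-0.9939, -1.7153]  P^-=[0.3866 0.2299; 0.2299 2.1838]  S=[0.7617]  K=[0.4955; 0.1872]  nu=[4.0353]  x^+=[1.0055, -0.9598]  P^+=[0.1996 0.1593; 0.1593 2.1571]
step 3: x^-=[0.8666, -0.9411]  P^-=[0.3666 0.3195; 0.3195 3.2185]  S=[0.7362]  K=[0.4806; 0.2591]  nu=[-2.1842]  x^+=[-0.1832, -1.5070]  P^+=[0.1966 0.2278; 0.2278 3.1691]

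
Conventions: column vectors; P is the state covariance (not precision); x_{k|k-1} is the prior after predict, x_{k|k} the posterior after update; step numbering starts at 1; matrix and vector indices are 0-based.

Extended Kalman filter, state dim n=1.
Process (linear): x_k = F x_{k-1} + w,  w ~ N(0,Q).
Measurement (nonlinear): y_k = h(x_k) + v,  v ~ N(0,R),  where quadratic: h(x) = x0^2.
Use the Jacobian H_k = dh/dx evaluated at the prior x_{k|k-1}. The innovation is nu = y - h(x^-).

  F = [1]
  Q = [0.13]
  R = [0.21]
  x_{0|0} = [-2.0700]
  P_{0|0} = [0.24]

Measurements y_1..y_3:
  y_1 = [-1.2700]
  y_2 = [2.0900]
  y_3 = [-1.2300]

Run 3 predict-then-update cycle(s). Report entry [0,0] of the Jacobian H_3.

step 1: x^-=[-2.0700]  P^-=[0.3700]  H_jac=[-4.1400]  S=[6.5517]  K=[-0.2338]  nu=[-5.5549]  x^+=[-0.7712]  P^+=[0.0119]
step 2: x^-=[-0.7712]  P^-=[0.1419]  H_jac=[-1.5425]  S=[0.5475]  K=[-0.3996]  nu=[1.4952]  x^+=[-1.3688]  P^+=[0.0544]
step 3: x^-=[-1.3688]  P^-=[0.1844]  H_jac=[-2.7376]  S=[1.5920]  K=[-0.3171]  nu=[-3.1036]  x^+=[-0.3846]  P^+=[0.0243]

H_jac[0,0] = -2.7376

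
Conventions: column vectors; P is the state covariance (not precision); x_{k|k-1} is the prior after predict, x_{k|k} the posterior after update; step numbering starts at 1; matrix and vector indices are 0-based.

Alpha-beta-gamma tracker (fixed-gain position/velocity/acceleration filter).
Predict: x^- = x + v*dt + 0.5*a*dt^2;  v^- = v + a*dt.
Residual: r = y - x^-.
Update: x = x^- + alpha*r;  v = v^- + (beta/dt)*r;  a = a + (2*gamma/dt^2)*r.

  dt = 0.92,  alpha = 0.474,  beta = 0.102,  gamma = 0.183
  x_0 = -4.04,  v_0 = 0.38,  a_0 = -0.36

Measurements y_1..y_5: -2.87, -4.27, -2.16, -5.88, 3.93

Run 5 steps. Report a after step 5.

step 1: x_pred=-3.8428  r=0.9728  x^+=-3.3817  v^+=0.1566  a^+=0.0606
step 2: x_pred=-3.2119  r=-1.0581  x^+=-3.7134  v^+=0.0951  a^+=-0.3969
step 3: x_pred=-3.7939  r=1.6339  x^+=-3.0194  v^+=-0.0889  a^+=0.3096
step 4: x_pred=-2.9702  r=-2.9098  x^+=-4.3494  v^+=-0.1266  a^+=-0.9486
step 5: x_pred=-4.8674  r=8.7974  x^+=-0.6974  v^+=-0.0240  a^+=2.8555

a_post = 2.8555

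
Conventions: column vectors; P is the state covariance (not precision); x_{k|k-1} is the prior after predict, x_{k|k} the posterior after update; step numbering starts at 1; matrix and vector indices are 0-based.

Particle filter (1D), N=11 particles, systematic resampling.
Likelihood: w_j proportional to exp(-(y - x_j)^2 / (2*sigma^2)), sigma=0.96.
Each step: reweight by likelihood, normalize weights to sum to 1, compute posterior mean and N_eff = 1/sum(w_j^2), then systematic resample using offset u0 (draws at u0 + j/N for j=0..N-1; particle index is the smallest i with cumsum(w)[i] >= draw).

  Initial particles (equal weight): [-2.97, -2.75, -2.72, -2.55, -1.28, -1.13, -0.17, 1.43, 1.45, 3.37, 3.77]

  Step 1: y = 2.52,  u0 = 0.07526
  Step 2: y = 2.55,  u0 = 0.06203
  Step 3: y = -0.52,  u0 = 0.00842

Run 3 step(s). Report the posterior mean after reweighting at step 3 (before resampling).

post_mean = 1.4455

step 1: w=[0.0000, 0.0000, 0.0000, 0.0000, 0.0002, 0.0003, 0.0090, 0.2400, 0.2457, 0.3089, 0.1959]  mean=2.4768  Neff=3.9708  idx=[7, 7, 8, 8, 8, 9, 9, 9, 9, 10, 10]
step 2: w=[0.0812, 0.0812, 0.0831, 0.0831, 0.0831, 0.1113, 0.1113, 0.1113, 0.1113, 0.0715, 0.0715]  mean=2.6333  Neff=10.6726  idx=[0, 1, 2, 4, 5, 5, 6, 7, 8, 9, 10]
step 3: w=[0.2546, 0.2546, 0.2440, 0.2440, 0.0005, 0.0005, 0.0005, 0.0005, 0.0005, 0.0001, 0.0001]  mean=1.4455  Neff=4.0215  idx=[0, 0, 0, 1, 1, 1, 2, 2, 2, 3, 3]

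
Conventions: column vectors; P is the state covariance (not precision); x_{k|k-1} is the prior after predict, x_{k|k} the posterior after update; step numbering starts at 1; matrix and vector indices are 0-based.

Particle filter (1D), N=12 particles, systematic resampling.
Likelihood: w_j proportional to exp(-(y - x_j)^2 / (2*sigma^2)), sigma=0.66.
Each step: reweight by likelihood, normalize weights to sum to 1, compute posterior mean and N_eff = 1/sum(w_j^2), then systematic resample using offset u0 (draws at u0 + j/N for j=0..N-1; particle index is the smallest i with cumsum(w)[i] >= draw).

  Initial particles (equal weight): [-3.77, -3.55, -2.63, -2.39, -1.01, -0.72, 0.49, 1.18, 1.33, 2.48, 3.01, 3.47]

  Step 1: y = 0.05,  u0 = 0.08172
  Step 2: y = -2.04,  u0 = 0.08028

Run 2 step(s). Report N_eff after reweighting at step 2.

N_eff = 3.4892

step 1: w=[0.0000, 0.0000, 0.0001, 0.0005, 0.1399, 0.2572, 0.4068, 0.1173, 0.0775, 0.0006, 0.0000, 0.0000]  mean=0.1142  Neff=3.6901  idx=[4, 5, 5, 5, 6, 6, 6, 6, 6, 7, 7, 8]
step 2: w=[0.4196, 0.1919, 0.1919, 0.1919, 0.0009, 0.0009, 0.0009, 0.0009, 0.0009, 0.0000, 0.0000, 0.0000]  mean=-0.8361  Neff=3.4892  idx=[0, 0, 0, 0, 0, 1, 1, 2, 2, 3, 3, 5]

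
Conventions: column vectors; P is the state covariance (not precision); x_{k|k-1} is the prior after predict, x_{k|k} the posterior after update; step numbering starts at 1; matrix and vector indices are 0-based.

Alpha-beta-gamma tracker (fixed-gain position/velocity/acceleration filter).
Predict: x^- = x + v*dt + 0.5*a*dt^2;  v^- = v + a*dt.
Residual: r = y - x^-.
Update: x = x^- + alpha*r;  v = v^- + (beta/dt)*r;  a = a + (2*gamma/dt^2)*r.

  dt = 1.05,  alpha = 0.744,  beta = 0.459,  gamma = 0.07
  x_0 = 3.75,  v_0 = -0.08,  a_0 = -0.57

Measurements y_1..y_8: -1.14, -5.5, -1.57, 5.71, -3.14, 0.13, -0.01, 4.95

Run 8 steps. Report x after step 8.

x_post = 3.8532

step 1: x_pred=3.3518  r=-4.4918  x^+=0.0099  v^+=-2.6421  a^+=-1.1404
step 2: x_pred=-3.3929  r=-2.1071  x^+=-4.9606  v^+=-4.7606  a^+=-1.4080
step 3: x_pred=-10.7353  r=9.1653  x^+=-3.9163  v^+=-2.2324  a^+=-0.2441
step 4: x_pred=-6.3949  r=12.1049  x^+=2.6112  v^+=2.8029  a^+=1.2930
step 5: x_pred=6.2670  r=-9.4070  x^+=-0.7318  v^+=0.0484  a^+=0.0985
step 6: x_pred=-0.6267  r=0.7567  x^+=-0.0637  v^+=0.4826  a^+=0.1946
step 7: x_pred=0.5502  r=-0.5602  x^+=0.1334  v^+=0.4420  a^+=0.1234
step 8: x_pred=0.6656  r=4.2844  x^+=3.8532  v^+=2.4445  a^+=0.6675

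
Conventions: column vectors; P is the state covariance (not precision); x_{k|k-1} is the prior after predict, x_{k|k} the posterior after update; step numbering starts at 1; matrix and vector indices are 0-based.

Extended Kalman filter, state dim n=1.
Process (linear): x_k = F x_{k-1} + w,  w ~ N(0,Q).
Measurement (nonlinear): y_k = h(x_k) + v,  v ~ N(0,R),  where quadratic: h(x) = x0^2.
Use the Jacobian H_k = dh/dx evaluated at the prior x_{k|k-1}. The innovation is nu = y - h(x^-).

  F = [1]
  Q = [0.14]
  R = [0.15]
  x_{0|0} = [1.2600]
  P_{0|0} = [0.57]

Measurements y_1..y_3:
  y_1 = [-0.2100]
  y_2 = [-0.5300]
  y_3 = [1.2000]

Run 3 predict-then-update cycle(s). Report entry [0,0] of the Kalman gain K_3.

K[0,0] = 0.3310

step 1: x^-=[1.2600]  P^-=[0.7100]  H_jac=[2.5200]  S=[4.6588]  K=[0.3840]  nu=[-1.7976]  x^+=[0.5696]  P^+=[0.0229]
step 2: x^-=[0.5696]  P^-=[0.1629]  H_jac=[1.1393]  S=[0.3614]  K=[0.5134]  nu=[-0.8545]  x^+=[0.1309]  P^+=[0.0676]
step 3: x^-=[0.1309]  P^-=[0.2076]  H_jac=[0.2618]  S=[0.1642]  K=[0.3310]  nu=[1.1829]  x^+=[0.5224]  P^+=[0.1896]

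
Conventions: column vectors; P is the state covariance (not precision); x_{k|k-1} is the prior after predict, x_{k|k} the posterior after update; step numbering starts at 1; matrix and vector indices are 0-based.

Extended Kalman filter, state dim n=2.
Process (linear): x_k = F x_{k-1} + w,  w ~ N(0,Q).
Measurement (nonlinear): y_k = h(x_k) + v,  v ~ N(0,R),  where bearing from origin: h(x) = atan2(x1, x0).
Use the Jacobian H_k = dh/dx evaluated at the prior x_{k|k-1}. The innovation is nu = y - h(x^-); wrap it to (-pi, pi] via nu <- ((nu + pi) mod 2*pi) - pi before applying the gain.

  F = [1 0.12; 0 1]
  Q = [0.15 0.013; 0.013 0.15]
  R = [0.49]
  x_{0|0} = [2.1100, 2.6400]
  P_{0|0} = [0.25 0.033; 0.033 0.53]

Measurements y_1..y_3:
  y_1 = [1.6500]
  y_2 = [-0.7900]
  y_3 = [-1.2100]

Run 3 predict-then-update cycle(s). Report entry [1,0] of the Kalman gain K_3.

K[1,0] = 0.2510

step 1: x^-=[2.4268, 2.6400]  P^-=[0.4156 0.1096; 0.1096 0.6800]  H_jac=[-0.2053 0.1887]  S=[0.5232]  K=[-0.1235; 0.2023]  nu=[0.8225]  x^+=[2.3252, 2.8064]  P^+=[0.4076 0.1227; 0.1227 0.6586]
step 2: x^-=[2.6620, 2.8064]  P^-=[0.5965 0.2147; 0.2147 0.8086]  H_jac=[-0.1876 0.1779]  S=[0.5223]  K=[-0.1411; 0.1984]  nu=[-1.6018]  x^+=[2.8880, 2.4886]  P^+=[0.5861 0.2293; 0.2293 0.7880]
step 3: x^-=[3.1866, 2.4886]  P^-=[0.8025 0.3369; 0.3369 0.9380]  H_jac=[-0.1522 0.1949]  S=[0.5242]  K=[-0.1078; 0.2510]  nu=[-1.8730]  x^+=[3.3884, 2.0186]  P^+=[0.7964 0.3511; 0.3511 0.9050]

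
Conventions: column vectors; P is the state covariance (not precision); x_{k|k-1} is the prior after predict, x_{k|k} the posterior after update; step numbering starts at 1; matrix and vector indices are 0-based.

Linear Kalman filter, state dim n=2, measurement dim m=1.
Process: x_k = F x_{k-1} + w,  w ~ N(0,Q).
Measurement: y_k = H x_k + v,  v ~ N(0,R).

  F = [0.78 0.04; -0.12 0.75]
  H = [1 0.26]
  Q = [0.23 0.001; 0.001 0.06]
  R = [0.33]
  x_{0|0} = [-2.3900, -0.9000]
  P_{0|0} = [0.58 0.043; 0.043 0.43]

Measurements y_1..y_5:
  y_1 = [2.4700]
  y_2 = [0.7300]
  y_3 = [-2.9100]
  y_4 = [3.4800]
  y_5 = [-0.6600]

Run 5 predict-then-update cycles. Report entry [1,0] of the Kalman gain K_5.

step 1: x^-=[-1.9002, -0.3882]  P^-=[0.5862 -0.0154; -0.0154 0.3025]  S=[0.9287]  K=[0.6270; 0.0681]  nu=[4.4711]  x^+=[0.9030, -0.0839]  P^+=[0.2212 -0.0551; -0.0551 0.2982]
step 2: x^-=[0.7010, -0.1713]  P^-=[0.3616 -0.0427; -0.0427 0.2408]  S=[0.6857]  K=[0.5112; 0.0290]  nu=[0.0736]  x^+=[0.7386, -0.1691]  P^+=[0.1824 -0.0529; -0.0529 0.2402]
step 3: x^-=[0.5693, -0.2155]  P^-=[0.3381 -0.0396; -0.0396 0.2073]  S=[0.6615]  K=[0.4955; 0.0217]  nu=[-3.4233]  x^+=[-1.1270, -0.2897]  P^+=[0.1757 -0.0467; -0.0467 0.2070]
step 4: x^-=[-0.8906, -0.0820]  P^-=[0.3343 -0.0363; -0.0363 0.1874]  S=[0.6581]  K=[0.4936; 0.0189]  nu=[4.3920]  x^+=[1.2774, 0.0008]  P^+=[0.1739 -0.0424; -0.0424 0.1871]
step 5: x^-=[0.9964, -0.1527]  P^-=[0.3335 -0.0343; -0.0343 0.1754]  S=[0.6575]  K=[0.4936; 0.0172]  nu=[-1.6167]  x^+=[0.1984, -0.1805]  P^+=[0.1733 -0.0399; -0.0399 0.1752]

K[1,0] = 0.0172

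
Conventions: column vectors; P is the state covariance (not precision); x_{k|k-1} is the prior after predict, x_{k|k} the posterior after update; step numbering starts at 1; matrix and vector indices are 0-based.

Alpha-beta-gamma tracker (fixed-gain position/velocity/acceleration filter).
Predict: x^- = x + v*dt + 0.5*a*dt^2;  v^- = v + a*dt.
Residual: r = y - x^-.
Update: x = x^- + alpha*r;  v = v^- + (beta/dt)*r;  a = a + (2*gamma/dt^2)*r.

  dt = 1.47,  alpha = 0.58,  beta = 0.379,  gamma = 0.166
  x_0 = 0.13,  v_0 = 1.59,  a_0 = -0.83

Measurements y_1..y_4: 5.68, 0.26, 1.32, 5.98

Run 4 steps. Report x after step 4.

step 1: x_pred=1.5705  r=4.1095  x^+=3.9540  v^+=1.4294  a^+=-0.1986
step 2: x_pred=5.8407  r=-5.5807  x^+=2.6039  v^+=-0.3014  a^+=-1.0560
step 3: x_pred=1.0199  r=0.3001  x^+=1.1939  v^+=-1.7764  a^+=-1.0099
step 4: x_pred=-2.5085  r=8.4885  x^+=2.4148  v^+=-1.0724  a^+=0.2942

x_post = 2.4148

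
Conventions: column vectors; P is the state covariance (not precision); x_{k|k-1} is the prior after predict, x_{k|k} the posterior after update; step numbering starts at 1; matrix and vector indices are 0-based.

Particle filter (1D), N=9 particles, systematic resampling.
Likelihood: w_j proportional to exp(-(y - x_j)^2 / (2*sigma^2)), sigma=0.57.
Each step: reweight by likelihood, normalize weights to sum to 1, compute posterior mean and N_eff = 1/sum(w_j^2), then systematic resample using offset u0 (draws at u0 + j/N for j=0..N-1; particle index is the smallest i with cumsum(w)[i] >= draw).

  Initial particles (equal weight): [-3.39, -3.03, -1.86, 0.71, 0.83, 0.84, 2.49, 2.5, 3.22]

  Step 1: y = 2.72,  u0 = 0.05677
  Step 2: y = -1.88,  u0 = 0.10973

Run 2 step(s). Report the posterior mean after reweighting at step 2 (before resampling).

post_mean = 2.4954

step 1: w=[0.0000, 0.0000, 0.0000, 0.0008, 0.0016, 0.0017, 0.3628, 0.3653, 0.2678]  mean=2.6823  Neff=2.9693  idx=[6, 6, 6, 7, 7, 7, 7, 8, 8]
step 2: w=[0.1539, 0.1539, 0.1539, 0.1345, 0.1345, 0.1345, 0.1345, 0.0000, 0.0000]  mean=2.4954  Neff=6.9687  idx=[0, 1, 2, 2, 3, 4, 5, 6, 6]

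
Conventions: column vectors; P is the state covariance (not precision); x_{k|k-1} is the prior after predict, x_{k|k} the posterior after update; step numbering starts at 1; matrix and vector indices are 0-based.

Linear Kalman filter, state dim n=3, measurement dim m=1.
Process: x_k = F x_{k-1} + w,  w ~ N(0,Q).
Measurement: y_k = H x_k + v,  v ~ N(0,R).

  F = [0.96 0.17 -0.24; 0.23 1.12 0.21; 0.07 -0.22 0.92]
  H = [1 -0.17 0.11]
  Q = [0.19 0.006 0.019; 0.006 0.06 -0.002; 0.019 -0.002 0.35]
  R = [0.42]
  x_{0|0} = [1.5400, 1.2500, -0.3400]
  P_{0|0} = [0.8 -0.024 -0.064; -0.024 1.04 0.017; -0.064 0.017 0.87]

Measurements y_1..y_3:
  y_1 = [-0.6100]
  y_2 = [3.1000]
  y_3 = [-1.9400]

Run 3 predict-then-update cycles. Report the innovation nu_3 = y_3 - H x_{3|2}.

step 1: x^-=[1.7725, 1.6828, -0.4800]  P^-=[1.0277 0.2967 -0.2053; 0.2967 1.4347 -0.0757; -0.2053 -0.0757 1.1262]  S=[1.3596]  K=[0.7022; 0.0327; -0.0504]  nu=[-2.0436]  x^+=[0.3375, 1.6159, -0.3769]  P^+=[0.3573 0.2655 -0.1572; 0.2655 1.4333 -0.0735; -0.1572 -0.0735 1.1228]
step 2: x^-=[0.6891, 1.8083, -0.6786]  P^-=[0.7905 0.5911 -0.4630; 0.5911 2.0133 -0.2330; -0.4630 -0.2330 1.3728]  S=[0.9912]  K=[0.6448; 0.2252; -0.2748]  nu=[2.7929]  x^+=[2.4899, 2.4374, -1.4461]  P^+=[0.3784 0.4472 -0.2874; 0.4472 1.9630 -0.1716; -0.2874 -0.1716 1.2979]
step 3: x^-=[3.1518, 2.9989, -1.6923]  P^-=[0.9626 0.8942 -0.6896; 0.8942 2.7216 -0.4504; -0.6896 -0.4504 1.5641]  S=[1.0414]  K=[0.7056; 0.3668; -0.4234]  nu=[-4.3958]  x^+=[0.0500, 1.3866, 0.1691]  P^+=[0.4442 0.6247 -0.3784; 0.6247 2.5815 -0.2886; -0.3784 -0.2886 1.3774]

innov = [-4.3958]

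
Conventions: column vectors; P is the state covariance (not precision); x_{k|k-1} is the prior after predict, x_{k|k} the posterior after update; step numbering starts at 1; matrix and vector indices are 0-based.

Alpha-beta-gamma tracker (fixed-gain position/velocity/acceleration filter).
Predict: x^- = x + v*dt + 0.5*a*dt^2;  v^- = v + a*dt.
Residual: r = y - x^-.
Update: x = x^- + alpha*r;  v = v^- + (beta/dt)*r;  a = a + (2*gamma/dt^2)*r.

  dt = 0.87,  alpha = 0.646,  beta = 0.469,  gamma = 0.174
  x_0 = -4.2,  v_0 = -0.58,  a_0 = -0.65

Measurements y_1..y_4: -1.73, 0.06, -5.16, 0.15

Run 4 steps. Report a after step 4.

a_post = -0.0595

step 1: x_pred=-4.9506  r=3.2206  x^+=-2.8701  v^+=0.5907  a^+=0.8307
step 2: x_pred=-2.0418  r=2.1018  x^+=-0.6840  v^+=2.4464  a^+=1.7971
step 3: x_pred=2.1245  r=-7.2845  x^+=-2.5813  v^+=0.0830  a^+=-1.5521
step 4: x_pred=-3.0965  r=3.2465  x^+=-0.9993  v^+=0.4828  a^+=-0.0595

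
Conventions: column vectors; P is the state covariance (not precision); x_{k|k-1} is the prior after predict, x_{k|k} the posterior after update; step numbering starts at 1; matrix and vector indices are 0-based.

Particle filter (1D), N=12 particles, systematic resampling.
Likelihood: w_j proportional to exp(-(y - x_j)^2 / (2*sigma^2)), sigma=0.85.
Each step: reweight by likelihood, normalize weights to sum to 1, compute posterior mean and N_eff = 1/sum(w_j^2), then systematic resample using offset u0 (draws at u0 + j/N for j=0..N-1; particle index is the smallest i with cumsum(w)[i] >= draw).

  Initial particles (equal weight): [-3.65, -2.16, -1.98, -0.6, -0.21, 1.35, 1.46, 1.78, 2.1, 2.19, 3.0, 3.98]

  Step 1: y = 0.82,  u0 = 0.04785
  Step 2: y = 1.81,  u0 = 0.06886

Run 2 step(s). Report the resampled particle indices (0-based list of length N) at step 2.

step 1: w=[0.0000, 0.0006, 0.0013, 0.0713, 0.1382, 0.2371, 0.2169, 0.1522, 0.0927, 0.0786, 0.0107, 0.0003]  mean=1.2322  Neff=6.0412  idx=[3, 4, 5, 5, 5, 6, 6, 6, 7, 7, 8, 9]
step 2: w=[0.0019, 0.0064, 0.0932, 0.0932, 0.0932, 0.0991, 0.0991, 0.0991, 0.1078, 0.1078, 0.1018, 0.0976]  mean=1.6199  Neff=10.1369  idx=[2, 3, 4, 5, 6, 6, 7, 8, 9, 10, 10, 11]

resampled_idx = [2, 3, 4, 5, 6, 6, 7, 8, 9, 10, 10, 11]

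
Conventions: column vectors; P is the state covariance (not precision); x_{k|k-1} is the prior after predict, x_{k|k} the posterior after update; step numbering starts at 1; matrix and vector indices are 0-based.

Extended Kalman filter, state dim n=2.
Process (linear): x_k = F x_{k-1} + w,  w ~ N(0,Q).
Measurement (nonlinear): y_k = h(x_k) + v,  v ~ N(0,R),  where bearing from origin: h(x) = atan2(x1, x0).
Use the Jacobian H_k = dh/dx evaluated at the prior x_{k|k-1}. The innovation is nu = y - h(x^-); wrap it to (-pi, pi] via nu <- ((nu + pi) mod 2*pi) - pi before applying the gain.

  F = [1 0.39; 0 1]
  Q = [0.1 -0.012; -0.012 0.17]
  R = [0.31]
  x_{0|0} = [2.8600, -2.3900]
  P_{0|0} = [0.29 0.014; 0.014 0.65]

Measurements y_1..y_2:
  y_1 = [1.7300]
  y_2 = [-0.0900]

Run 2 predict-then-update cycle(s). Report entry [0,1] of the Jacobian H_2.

step 1: x^-=[1.9279, -2.3900]  P^-=[0.4998 0.2555; 0.2555 0.8200]  H_jac=[0.2535 0.2045]  S=[0.4029]  K=[0.4441; 0.5769]  nu=[2.6220]  x^+=[3.0924, -0.8773]  P^+=[0.4203 0.1523; 0.1523 0.6859]
step 2: x^-=[2.7502, -0.8773]  P^-=[0.7434 0.4078; 0.4078 0.8559]  H_jac=[0.1053 0.3300]  S=[0.4398]  K=[0.4840; 0.7399]  nu=[0.2188]  x^+=[2.8561, -0.7154]  P^+=[0.6404 0.2503; 0.2503 0.6152]

H_jac[0,1] = 0.3300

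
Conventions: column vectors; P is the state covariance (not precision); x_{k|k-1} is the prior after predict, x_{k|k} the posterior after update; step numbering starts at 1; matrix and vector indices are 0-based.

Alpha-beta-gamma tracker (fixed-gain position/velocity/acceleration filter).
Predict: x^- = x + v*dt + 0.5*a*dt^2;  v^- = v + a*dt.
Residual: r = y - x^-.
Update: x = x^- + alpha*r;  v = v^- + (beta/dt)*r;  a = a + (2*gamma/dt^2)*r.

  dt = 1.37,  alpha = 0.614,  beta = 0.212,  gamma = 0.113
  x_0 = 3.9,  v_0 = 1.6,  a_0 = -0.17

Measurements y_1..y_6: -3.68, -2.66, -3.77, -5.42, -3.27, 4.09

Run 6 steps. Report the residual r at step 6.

resid = 15.4813

step 1: x_pred=5.9325  r=-9.6125  x^+=0.0304  v^+=-0.1204  a^+=-1.3274
step 2: x_pred=-1.3802  r=-1.2798  x^+=-2.1660  v^+=-2.1370  a^+=-1.4815
step 3: x_pred=-6.4841  r=2.7141  x^+=-4.8176  v^+=-3.7467  a^+=-1.1547
step 4: x_pred=-11.0343  r=5.6143  x^+=-7.5871  v^+=-4.4599  a^+=-0.4787
step 5: x_pred=-14.1465  r=10.8765  x^+=-7.4683  v^+=-3.4327  a^+=0.8309
step 6: x_pred=-11.3913  r=15.4813  x^+=-1.8858  v^+=0.1013  a^+=2.6951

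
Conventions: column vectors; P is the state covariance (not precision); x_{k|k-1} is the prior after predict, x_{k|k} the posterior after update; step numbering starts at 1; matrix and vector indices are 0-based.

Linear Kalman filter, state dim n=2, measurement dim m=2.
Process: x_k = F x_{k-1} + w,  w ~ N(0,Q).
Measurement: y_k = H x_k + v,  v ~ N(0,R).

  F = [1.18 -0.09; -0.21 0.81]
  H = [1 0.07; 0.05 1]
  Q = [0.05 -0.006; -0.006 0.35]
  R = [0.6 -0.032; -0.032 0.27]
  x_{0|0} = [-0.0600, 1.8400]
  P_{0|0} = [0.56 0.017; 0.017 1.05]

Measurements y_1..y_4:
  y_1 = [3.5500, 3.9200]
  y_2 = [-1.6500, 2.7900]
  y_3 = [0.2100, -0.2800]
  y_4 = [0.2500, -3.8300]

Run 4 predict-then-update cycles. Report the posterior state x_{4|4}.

step 1: x^-=[-0.2364, 1.5030]  P^-=[0.8346 -0.2047; -0.2047 1.0578]  S=[1.4112 -0.1217; -0.1217 1.3094]  K=[0.5752 -0.0710; -0.0238 0.7978]  nu=[3.6812, 2.4288]  x^+=[1.7084, 3.3531]  P^+=[0.3512 -0.0551; -0.0551 0.2189]
step 2: x^-=[1.7141, 2.3572]  P^-=[0.5526 -0.1628; -0.1628 0.5279]  S=[1.1324 -0.1307; -0.1307 0.7830]  K=[0.4670 -0.0946; -0.0351 0.6579]  nu=[-3.5291, 0.3471]  x^+=[0.0332, 2.7095]  P^+=[0.2871 -0.0548; -0.0548 0.1815]
step 3: x^-=[-0.2046, 2.1878]  P^-=[0.4628 -0.1438; -0.1438 0.5004]  S=[1.0451 -0.1181; -0.1181 0.7572]  K=[0.4226 -0.0934; -0.0310 0.6465]  nu=[0.2615, -2.4575]  x^+=[0.1355, 0.5908]  P^+=[0.2602 -0.0518; -0.0518 0.1781]
step 4: x^-=[0.1067, 0.4501]  P^-=[0.4247 -0.1339; -0.1339 0.4960]  S=[1.0084 -0.1104; -0.1104 0.7536]  K=[0.4020 -0.0906; -0.0277 0.6452]  nu=[0.1118, -4.2854]  x^+=[0.5399, -2.3178]  P^+=[0.2476 -0.0497; -0.0497 0.1776]

x_post = [0.5399, -2.3178]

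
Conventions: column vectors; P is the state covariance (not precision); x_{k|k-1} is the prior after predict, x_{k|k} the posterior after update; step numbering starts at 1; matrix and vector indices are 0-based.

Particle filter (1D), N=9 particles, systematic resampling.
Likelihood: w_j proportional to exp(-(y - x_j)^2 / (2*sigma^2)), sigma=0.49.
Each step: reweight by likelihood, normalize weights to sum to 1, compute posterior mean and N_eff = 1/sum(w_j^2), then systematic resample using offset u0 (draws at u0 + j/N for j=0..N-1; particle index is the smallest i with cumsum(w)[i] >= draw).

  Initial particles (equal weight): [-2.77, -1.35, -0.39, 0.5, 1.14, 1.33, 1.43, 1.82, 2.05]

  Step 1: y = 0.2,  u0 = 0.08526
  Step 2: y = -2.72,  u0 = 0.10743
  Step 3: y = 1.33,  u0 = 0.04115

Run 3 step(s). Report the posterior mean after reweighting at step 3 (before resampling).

post_mean = -0.3900

step 1: w=[0.0000, 0.0042, 0.3033, 0.5192, 0.0994, 0.0438, 0.0268, 0.0026, 0.0005]  mean=0.3515  Neff=2.6728  idx=[2, 2, 2, 3, 3, 3, 3, 4, 6]
step 2: w=[0.3333, 0.3333, 0.3333, 0.0000, 0.0000, 0.0000, 0.0000, 0.0000, 0.0000]  mean=-0.3900  Neff=3.0003  idx=[0, 0, 0, 1, 1, 1, 2, 2, 2]
step 3: w=[0.1111, 0.1111, 0.1111, 0.1111, 0.1111, 0.1111, 0.1111, 0.1111, 0.1111]  mean=-0.3900  Neff=9.0000  idx=[0, 1, 2, 3, 4, 5, 6, 7, 8]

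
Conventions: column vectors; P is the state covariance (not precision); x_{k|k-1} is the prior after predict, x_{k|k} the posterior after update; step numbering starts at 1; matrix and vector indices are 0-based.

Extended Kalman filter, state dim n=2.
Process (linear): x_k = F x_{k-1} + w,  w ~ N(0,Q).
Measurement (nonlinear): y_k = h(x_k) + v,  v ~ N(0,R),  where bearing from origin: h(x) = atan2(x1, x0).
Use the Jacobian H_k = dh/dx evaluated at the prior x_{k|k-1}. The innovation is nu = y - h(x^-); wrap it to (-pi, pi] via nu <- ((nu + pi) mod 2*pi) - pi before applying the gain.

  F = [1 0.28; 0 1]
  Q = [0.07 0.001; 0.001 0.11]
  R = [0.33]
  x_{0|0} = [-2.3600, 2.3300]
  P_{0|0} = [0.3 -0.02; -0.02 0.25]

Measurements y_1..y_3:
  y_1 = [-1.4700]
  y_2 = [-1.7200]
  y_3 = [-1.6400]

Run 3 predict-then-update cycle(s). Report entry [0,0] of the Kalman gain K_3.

step 1: x^-=[-1.7076, 2.3300]  P^-=[0.3784 0.0510; 0.0510 0.3600]  H_jac=[-0.2792 -0.2046]  S=[0.3804]  K=[-0.3052; -0.2311]  nu=[2.6099]  x^+=[-2.5041, 1.7269]  P^+=[0.3430 0.0242; 0.0242 0.3397]
step 2: x^-=[-2.0206, 1.7269]  P^-=[0.4531 0.1203; 0.1203 0.4497]  H_jac=[-0.2444 -0.2860]  S=[0.4107]  K=[-0.3535; -0.3848]  nu=[2.1288]  x^+=[-2.7730, 0.9078]  P^+=[0.4018 0.0644; 0.0644 0.3889]
step 3: x^-=[-2.5189, 0.9078]  P^-=[0.5384 0.1743; 0.1743 0.4989]  H_jac=[-0.1266 -0.3514]  S=[0.4157]  K=[-0.3113; -0.4747]  nu=[1.8475]  x^+=[-3.0940, 0.0307]  P^+=[0.4981 0.1129; 0.1129 0.4052]

K[0,0] = -0.3113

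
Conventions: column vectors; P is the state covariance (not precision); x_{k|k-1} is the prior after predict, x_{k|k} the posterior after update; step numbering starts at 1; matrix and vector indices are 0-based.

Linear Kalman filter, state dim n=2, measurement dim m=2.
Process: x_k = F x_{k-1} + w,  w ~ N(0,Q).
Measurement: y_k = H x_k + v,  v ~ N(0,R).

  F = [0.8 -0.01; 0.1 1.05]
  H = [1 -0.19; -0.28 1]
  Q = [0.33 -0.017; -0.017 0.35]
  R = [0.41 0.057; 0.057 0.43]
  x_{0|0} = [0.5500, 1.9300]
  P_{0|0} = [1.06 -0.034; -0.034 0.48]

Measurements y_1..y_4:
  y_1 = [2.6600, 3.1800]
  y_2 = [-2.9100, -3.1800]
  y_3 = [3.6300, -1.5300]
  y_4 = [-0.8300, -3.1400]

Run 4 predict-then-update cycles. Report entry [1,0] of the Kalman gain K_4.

K[1,0] = 0.0295

step 1: x^-=[0.4207, 2.0815]  P^-=[1.0090 0.0342; 0.0342 0.8827]  S=[1.4378 -0.3572; -0.3572 1.3726]  K=[0.6974 0.0006; 0.0697 0.6542]  nu=[2.6348, 1.2163]  x^+=[2.2588, 3.0608]  P^+=[0.3100 0.1268; 0.1268 0.3208]
step 2: x^-=[1.7764, 3.4397]  P^-=[0.5264 0.1108; 0.1108 0.7334]  S=[0.9208 -0.1130; -0.1130 1.1426]  K=[0.5516 0.0226; 0.0450 0.6192]  nu=[-4.0329, -6.1223]  x^+=[-0.5863, -0.5326]  P^+=[0.2485 0.1107; 0.1107 0.2998]
step 3: x^-=[-0.4637, -0.6178]  P^-=[0.4873 0.0926; 0.0926 0.7063]  S=[0.8876 -0.1161; -0.1161 1.1226]  K=[0.5313 0.0159; 0.0329 0.6094]  nu=[3.9763, -1.0420]  x^+=[1.6322, -1.1222]  P^+=[0.2385 0.1039; 0.1039 0.2930]
step 4: x^-=[1.3170, -1.0150]  P^-=[0.4810 0.0862; 0.0862 0.6973]  S=[0.8834 -0.1194; -0.1194 1.1167]  K=[0.5277 0.0130; 0.0295 0.6059]  nu=[-2.3398, -1.7562]  x^+=[0.0595, -2.1481]  P^+=[0.2364 0.1019; 0.1019 0.2908]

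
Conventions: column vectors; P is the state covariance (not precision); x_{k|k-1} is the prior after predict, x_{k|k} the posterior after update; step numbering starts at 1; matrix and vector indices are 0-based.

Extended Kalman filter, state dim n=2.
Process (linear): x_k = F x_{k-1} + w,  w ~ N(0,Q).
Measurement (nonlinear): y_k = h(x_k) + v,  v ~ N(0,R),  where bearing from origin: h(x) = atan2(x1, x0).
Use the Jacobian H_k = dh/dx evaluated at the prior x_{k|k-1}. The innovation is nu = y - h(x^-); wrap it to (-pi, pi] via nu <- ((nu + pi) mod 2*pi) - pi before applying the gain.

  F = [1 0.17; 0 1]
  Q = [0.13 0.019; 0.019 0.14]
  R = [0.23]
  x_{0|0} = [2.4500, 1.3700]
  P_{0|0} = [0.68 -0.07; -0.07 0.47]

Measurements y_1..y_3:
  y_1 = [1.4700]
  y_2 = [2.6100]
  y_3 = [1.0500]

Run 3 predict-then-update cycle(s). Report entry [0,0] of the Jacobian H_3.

step 1: x^-=[2.6829, 1.3700]  P^-=[0.7998 0.0289; 0.0289 0.6100]  H_jac=[-0.1510 0.2956]  S=[0.2990]  K=[-0.3753; 0.5886]  nu=[0.9979]  x^+=[2.3084, 1.9574]  P^+=[0.7577 0.0949; 0.0949 0.5064]
step 2: x^-=[2.6412, 1.9574]  P^-=[0.9346 0.2000; 0.2000 0.6464]  H_jac=[-0.1811 0.2444]  S=[0.2816]  K=[-0.4276; 0.4324]  nu=[1.9722]  x^+=[1.7979, 2.8102]  P^+=[0.8831 0.2521; 0.2521 0.5938]
step 3: x^-=[2.2756, 2.8102]  P^-=[1.1160 0.3720; 0.3720 0.7338]  H_jac=[-0.2149 0.1740]  S=[0.2759]  K=[-0.6346; 0.1730]  nu=[0.1599]  x^+=[2.1742, 2.8378]  P^+=[1.0049 0.4023; 0.4023 0.7255]

H_jac[0,0] = -0.2149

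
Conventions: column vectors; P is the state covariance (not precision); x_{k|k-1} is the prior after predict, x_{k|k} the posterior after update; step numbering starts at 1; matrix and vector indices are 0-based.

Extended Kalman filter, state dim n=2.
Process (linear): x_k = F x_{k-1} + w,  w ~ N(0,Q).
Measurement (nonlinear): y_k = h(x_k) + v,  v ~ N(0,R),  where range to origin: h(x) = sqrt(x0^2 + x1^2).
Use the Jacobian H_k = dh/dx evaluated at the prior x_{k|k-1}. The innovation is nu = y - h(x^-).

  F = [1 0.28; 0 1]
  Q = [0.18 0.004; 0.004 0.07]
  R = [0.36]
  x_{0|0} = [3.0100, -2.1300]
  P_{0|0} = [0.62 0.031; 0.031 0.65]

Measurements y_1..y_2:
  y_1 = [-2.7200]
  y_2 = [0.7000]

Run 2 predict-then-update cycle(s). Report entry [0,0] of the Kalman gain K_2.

step 1: x^-=[2.4136, -2.1300]  P^-=[0.8683 0.2170; 0.2170 0.7200]  H_jac=[0.7498 -0.6617]  S=[0.9481]  K=[0.5353; -0.3309]  nu=[-5.9391]  x^+=[-0.7654, -0.1648]  P^+=[0.5967 0.3849; 0.3849 0.6162]
step 2: x^-=[-0.8115, -0.1648]  P^-=[1.0406 0.5615; 0.5615 0.6862]  H_jac=[-0.9800 -0.1990]  S=[1.6055]  K=[-0.7047; -0.4278]  nu=[-0.1281]  x^+=[-0.7213, -0.1100]  P^+=[0.2432 0.0774; 0.0774 0.3924]

K[0,0] = -0.7047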